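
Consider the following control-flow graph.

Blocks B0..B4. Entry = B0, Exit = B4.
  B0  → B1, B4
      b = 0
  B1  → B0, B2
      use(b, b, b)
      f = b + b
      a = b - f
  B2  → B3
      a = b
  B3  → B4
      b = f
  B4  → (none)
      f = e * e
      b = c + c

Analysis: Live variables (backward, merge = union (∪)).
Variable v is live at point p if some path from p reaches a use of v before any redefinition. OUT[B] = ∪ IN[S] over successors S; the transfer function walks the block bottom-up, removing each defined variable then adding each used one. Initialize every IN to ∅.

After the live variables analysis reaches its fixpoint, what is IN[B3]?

Fixpoint table:
  B0: | IN={c, e} | OUT={b, c, e}
  B1: | IN={b, c, e} | OUT={b, c, e, f}
  B2: | IN={b, c, e, f} | OUT={c, e, f}
  B3: | IN={c, e, f} | OUT={c, e}
  B4: | IN={c, e} | OUT={}

Merge at B3: OUT[B3] = IN[B4] = {c, e}
Applying B3's transfer function to that OUT value gives IN[B3] (row B3 above).

Answer: {c, e, f}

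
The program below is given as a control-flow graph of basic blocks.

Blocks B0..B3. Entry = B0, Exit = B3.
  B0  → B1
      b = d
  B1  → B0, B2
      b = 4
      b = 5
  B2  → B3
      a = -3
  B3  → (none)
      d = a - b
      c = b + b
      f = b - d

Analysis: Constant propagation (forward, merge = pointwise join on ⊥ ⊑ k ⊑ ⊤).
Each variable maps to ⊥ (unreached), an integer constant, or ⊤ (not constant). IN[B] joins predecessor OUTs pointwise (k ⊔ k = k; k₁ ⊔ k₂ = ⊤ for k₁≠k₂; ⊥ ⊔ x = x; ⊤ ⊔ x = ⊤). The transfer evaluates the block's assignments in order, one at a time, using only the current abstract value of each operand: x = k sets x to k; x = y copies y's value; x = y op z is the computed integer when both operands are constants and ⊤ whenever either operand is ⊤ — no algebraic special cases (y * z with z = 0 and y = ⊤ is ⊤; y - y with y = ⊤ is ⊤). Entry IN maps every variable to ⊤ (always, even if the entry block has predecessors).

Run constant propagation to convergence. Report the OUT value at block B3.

Per-block solution:
  B0:   IN=(all ⊤)   OUT=(all ⊤)
  B1:   IN=(all ⊤)   OUT={b:5; rest ⊤}
  B2:   IN={b:5; rest ⊤}   OUT={a:-3, b:5; rest ⊤}
  B3:   IN={a:-3, b:5; rest ⊤}   OUT={a:-3, b:5, c:10, d:-8, f:13; rest ⊤}

Merge at B3: IN[B3] = OUT[B2] = {a: -3, b: 5, c: ⊤, d: ⊤, e: ⊤, f: ⊤}
Applying B3's transfer function to that IN value gives OUT[B3] (row B3 above).

Answer: {a: -3, b: 5, c: 10, d: -8, e: ⊤, f: 13}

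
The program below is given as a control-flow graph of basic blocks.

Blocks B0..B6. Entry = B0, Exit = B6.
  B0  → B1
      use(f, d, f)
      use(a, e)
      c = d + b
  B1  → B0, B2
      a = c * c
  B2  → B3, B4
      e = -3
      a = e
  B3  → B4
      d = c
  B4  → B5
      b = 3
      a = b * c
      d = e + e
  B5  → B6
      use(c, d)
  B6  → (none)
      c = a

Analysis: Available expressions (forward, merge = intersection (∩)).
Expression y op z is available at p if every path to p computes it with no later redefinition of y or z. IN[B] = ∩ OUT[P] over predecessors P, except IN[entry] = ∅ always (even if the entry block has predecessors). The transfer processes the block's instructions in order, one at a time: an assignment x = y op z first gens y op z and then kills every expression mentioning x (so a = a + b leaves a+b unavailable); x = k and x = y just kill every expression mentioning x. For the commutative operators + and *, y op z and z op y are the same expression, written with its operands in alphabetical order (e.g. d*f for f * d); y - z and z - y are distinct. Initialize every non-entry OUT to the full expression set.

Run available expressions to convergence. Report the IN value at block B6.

Answer: {b*c, c*c, e+e}

Trace:
Per-block solution:
  B0:  IN={}  OUT={b+d}
  B1:  IN={b+d}  OUT={b+d, c*c}
  B2:  IN={b+d, c*c}  OUT={b+d, c*c}
  B3:  IN={b+d, c*c}  OUT={c*c}
  B4:  IN={c*c}  OUT={b*c, c*c, e+e}
  B5:  IN={b*c, c*c, e+e}  OUT={b*c, c*c, e+e}
  B6:  IN={b*c, c*c, e+e}  OUT={e+e}

Merge at B6: IN[B6] = OUT[B5] = {b*c, c*c, e+e}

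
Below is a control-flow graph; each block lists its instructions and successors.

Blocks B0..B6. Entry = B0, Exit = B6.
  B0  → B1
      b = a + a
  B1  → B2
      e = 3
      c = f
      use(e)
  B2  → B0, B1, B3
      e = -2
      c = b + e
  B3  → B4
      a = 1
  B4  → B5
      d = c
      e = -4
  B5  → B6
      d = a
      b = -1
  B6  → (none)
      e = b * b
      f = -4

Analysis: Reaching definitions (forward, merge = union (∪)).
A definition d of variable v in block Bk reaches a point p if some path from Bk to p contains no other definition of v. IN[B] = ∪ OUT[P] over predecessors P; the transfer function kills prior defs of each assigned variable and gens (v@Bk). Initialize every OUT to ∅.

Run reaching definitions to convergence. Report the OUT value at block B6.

Answer: {a@B3, b@B5, c@B2, d@B5, e@B6, f@B6}

Working:
Per-block solution:
  B0: | IN={b@B0, c@B2, e@B2} | OUT={b@B0, c@B2, e@B2}
  B1: | IN={b@B0, c@B2, e@B2} | OUT={b@B0, c@B1, e@B1}
  B2: | IN={b@B0, c@B1, e@B1} | OUT={b@B0, c@B2, e@B2}
  B3: | IN={b@B0, c@B2, e@B2} | OUT={a@B3, b@B0, c@B2, e@B2}
  B4: | IN={a@B3, b@B0, c@B2, e@B2} | OUT={a@B3, b@B0, c@B2, d@B4, e@B4}
  B5: | IN={a@B3, b@B0, c@B2, d@B4, e@B4} | OUT={a@B3, b@B5, c@B2, d@B5, e@B4}
  B6: | IN={a@B3, b@B5, c@B2, d@B5, e@B4} | OUT={a@B3, b@B5, c@B2, d@B5, e@B6, f@B6}

Merge at B6: IN[B6] = OUT[B5] = {a@B3, b@B5, c@B2, d@B5, e@B4}
Applying B6's transfer function to that IN value gives OUT[B6] (row B6 above).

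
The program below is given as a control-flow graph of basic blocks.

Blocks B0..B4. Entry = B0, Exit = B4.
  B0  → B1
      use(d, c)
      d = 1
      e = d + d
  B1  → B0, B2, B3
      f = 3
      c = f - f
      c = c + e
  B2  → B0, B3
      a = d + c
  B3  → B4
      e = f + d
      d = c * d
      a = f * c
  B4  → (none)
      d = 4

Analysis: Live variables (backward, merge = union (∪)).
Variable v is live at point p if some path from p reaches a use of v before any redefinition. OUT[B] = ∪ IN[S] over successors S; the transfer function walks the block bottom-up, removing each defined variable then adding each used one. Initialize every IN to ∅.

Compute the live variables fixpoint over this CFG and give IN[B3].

Answer: {c, d, f}

Working:
Per-block solution:
  B0:  IN={c, d}  OUT={d, e}
  B1:  IN={d, e}  OUT={c, d, f}
  B2:  IN={c, d, f}  OUT={c, d, f}
  B3:  IN={c, d, f}  OUT={}
  B4:  IN={}  OUT={}

Merge at B3: OUT[B3] = IN[B4] = {}
Applying B3's transfer function to that OUT value gives IN[B3] (row B3 above).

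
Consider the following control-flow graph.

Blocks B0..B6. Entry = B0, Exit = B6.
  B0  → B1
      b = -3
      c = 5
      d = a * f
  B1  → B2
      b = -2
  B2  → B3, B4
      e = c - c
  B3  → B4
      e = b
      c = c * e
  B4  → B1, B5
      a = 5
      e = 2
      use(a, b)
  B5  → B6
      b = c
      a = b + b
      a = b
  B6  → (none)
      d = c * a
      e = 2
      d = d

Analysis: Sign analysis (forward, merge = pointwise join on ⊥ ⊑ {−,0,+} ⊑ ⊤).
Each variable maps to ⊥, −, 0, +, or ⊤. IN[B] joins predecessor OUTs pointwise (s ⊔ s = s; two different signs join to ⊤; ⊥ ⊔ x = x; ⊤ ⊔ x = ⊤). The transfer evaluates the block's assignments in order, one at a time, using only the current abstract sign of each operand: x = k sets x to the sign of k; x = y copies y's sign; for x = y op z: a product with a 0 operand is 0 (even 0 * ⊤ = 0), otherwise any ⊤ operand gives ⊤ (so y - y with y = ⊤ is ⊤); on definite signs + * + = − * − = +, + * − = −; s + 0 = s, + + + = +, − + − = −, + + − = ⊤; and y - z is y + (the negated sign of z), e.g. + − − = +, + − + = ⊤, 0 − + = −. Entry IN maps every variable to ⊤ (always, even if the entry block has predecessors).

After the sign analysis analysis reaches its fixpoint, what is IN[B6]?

Answer: {a: ⊤, b: ⊤, c: ⊤, d: ⊤, e: +, f: ⊤}

Trace:
Converged values:
  B0:  IN=(all ⊤)  OUT={b:-, c:+; rest ⊤}
  B1:  IN={b:-; rest ⊤}  OUT={b:-; rest ⊤}
  B2:  IN={b:-; rest ⊤}  OUT={b:-; rest ⊤}
  B3:  IN={b:-; rest ⊤}  OUT={b:-, e:-; rest ⊤}
  B4:  IN={b:-; rest ⊤}  OUT={a:+, b:-, e:+; rest ⊤}
  B5:  IN={a:+, b:-, e:+; rest ⊤}  OUT={e:+; rest ⊤}
  B6:  IN={e:+; rest ⊤}  OUT={e:+; rest ⊤}

Merge at B6: IN[B6] = OUT[B5] = {a: ⊤, b: ⊤, c: ⊤, d: ⊤, e: +, f: ⊤}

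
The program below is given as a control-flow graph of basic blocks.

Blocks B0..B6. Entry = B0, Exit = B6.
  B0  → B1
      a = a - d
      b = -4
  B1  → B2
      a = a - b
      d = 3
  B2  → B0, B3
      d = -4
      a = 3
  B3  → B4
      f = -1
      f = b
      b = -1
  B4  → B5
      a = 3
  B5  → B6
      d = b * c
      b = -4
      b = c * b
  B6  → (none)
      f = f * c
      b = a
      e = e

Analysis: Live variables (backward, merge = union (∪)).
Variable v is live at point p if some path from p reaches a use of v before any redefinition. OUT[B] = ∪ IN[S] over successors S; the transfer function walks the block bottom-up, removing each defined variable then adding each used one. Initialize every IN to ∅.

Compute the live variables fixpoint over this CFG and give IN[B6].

Answer: {a, c, e, f}

Working:
Per-block solution:
  B0: | IN={a, c, d, e} | OUT={a, b, c, e}
  B1: | IN={a, b, c, e} | OUT={b, c, e}
  B2: | IN={b, c, e} | OUT={a, b, c, d, e}
  B3: | IN={b, c, e} | OUT={b, c, e, f}
  B4: | IN={b, c, e, f} | OUT={a, b, c, e, f}
  B5: | IN={a, b, c, e, f} | OUT={a, c, e, f}
  B6: | IN={a, c, e, f} | OUT={}

B6 is the boundary node: OUT[B6] = {}
Applying B6's transfer function to that OUT value gives IN[B6] (row B6 above).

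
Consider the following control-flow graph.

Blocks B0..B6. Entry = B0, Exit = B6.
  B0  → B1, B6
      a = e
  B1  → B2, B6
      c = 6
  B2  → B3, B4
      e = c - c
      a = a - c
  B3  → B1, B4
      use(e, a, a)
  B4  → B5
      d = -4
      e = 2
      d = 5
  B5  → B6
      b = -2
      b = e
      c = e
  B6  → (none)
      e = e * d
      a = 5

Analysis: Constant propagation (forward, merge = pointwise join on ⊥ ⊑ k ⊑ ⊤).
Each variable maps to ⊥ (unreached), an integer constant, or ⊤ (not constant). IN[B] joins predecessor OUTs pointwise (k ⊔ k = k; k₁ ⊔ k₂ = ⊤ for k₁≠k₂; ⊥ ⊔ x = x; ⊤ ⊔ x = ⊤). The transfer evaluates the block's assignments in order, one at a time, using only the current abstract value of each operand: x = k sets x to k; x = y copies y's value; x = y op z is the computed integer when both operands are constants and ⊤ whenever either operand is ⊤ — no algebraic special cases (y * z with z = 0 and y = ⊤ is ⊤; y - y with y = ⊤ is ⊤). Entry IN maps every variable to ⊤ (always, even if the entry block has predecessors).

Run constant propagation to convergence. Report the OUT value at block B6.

Fixpoint table:
  B0:  IN=(all ⊤)  OUT=(all ⊤)
  B1:  IN=(all ⊤)  OUT={c:6; rest ⊤}
  B2:  IN={c:6; rest ⊤}  OUT={c:6, e:0; rest ⊤}
  B3:  IN={c:6, e:0; rest ⊤}  OUT={c:6, e:0; rest ⊤}
  B4:  IN={c:6, e:0; rest ⊤}  OUT={c:6, d:5, e:2; rest ⊤}
  B5:  IN={c:6, d:5, e:2; rest ⊤}  OUT={b:2, c:2, d:5, e:2; rest ⊤}
  B6:  IN=(all ⊤)  OUT={a:5; rest ⊤}

Merge at B6: IN[B6] = OUT[B0] ⊔ OUT[B1] ⊔ OUT[B5] = {a: ⊤, b: ⊤, c: ⊤, d: ⊤, e: ⊤, f: ⊤}
Applying B6's transfer function to that IN value gives OUT[B6] (row B6 above).

Answer: {a: 5, b: ⊤, c: ⊤, d: ⊤, e: ⊤, f: ⊤}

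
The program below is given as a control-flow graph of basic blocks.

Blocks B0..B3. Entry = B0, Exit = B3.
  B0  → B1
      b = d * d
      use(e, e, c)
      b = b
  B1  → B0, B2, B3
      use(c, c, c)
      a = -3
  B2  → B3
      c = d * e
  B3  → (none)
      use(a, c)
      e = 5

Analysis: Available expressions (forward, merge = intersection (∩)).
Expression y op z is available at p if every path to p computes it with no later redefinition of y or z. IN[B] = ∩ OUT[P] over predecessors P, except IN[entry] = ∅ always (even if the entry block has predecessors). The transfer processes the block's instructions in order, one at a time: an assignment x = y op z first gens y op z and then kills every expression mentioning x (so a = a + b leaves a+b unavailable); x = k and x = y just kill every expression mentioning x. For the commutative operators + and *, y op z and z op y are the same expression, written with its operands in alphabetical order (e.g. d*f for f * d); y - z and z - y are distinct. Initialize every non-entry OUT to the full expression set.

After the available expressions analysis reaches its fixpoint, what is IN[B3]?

Answer: {d*d}

Working:
Converged values:
  B0:  IN={}  OUT={d*d}
  B1:  IN={d*d}  OUT={d*d}
  B2:  IN={d*d}  OUT={d*d, d*e}
  B3:  IN={d*d}  OUT={d*d}

Merge at B3: IN[B3] = OUT[B1] ∩ OUT[B2] = {d*d}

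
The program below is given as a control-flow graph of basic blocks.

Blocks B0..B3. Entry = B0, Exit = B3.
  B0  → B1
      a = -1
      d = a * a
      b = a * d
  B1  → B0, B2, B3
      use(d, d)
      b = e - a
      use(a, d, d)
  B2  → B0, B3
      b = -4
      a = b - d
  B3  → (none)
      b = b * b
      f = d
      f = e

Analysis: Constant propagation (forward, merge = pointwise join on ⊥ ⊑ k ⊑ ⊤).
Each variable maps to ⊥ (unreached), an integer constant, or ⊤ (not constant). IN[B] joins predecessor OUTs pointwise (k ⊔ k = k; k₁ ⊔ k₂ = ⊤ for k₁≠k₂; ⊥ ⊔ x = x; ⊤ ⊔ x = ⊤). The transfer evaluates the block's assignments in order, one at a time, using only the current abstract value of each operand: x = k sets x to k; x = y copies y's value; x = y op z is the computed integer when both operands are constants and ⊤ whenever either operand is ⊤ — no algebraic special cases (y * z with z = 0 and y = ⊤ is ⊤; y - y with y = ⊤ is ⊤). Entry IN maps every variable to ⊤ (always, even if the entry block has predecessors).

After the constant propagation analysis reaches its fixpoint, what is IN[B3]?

Per-block solution:
  B0: | IN=(all ⊤) | OUT={a:-1, b:-1, d:1; rest ⊤}
  B1: | IN={a:-1, b:-1, d:1; rest ⊤} | OUT={a:-1, d:1; rest ⊤}
  B2: | IN={a:-1, d:1; rest ⊤} | OUT={a:-5, b:-4, d:1; rest ⊤}
  B3: | IN={d:1; rest ⊤} | OUT={d:1; rest ⊤}

Merge at B3: IN[B3] = OUT[B1] ⊔ OUT[B2] = {a: ⊤, b: ⊤, c: ⊤, d: 1, e: ⊤, f: ⊤}

Answer: {a: ⊤, b: ⊤, c: ⊤, d: 1, e: ⊤, f: ⊤}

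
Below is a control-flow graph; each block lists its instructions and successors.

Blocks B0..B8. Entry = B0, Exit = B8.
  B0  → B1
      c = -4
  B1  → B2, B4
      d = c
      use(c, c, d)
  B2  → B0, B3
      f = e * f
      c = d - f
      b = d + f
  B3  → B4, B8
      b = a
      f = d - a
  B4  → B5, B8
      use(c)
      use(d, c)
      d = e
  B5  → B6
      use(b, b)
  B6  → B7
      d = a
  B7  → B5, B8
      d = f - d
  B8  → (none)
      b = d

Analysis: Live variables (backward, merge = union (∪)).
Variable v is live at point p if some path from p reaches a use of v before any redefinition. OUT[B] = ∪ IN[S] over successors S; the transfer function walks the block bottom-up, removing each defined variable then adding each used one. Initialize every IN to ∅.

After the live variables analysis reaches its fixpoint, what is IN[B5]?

Fixpoint table:
  B0:  IN={a, b, e, f}  OUT={a, b, c, e, f}
  B1:  IN={a, b, c, e, f}  OUT={a, b, c, d, e, f}
  B2:  IN={a, d, e, f}  OUT={a, b, c, d, e, f}
  B3:  IN={a, c, d, e}  OUT={a, b, c, d, e, f}
  B4:  IN={a, b, c, d, e, f}  OUT={a, b, d, f}
  B5:  IN={a, b, f}  OUT={a, b, f}
  B6:  IN={a, b, f}  OUT={a, b, d, f}
  B7:  IN={a, b, d, f}  OUT={a, b, d, f}
  B8:  IN={d}  OUT={}

Merge at B5: OUT[B5] = IN[B6] = {a, b, f}
Applying B5's transfer function to that OUT value gives IN[B5] (row B5 above).

Answer: {a, b, f}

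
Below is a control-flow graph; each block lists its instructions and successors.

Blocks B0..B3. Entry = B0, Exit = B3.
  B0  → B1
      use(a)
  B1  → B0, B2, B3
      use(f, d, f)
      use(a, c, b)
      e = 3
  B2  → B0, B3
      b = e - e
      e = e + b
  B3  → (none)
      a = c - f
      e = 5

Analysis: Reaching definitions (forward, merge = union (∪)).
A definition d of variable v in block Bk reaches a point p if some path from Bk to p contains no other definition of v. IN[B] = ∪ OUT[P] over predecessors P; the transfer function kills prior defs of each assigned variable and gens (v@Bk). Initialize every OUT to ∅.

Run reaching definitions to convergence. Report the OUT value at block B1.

Fixpoint table:
  B0:  IN={b@B2, e@B1, e@B2}  OUT={b@B2, e@B1, e@B2}
  B1:  IN={b@B2, e@B1, e@B2}  OUT={b@B2, e@B1}
  B2:  IN={b@B2, e@B1}  OUT={b@B2, e@B2}
  B3:  IN={b@B2, e@B1, e@B2}  OUT={a@B3, b@B2, e@B3}

Merge at B1: IN[B1] = OUT[B0] = {b@B2, e@B1, e@B2}
Applying B1's transfer function to that IN value gives OUT[B1] (row B1 above).

Answer: {b@B2, e@B1}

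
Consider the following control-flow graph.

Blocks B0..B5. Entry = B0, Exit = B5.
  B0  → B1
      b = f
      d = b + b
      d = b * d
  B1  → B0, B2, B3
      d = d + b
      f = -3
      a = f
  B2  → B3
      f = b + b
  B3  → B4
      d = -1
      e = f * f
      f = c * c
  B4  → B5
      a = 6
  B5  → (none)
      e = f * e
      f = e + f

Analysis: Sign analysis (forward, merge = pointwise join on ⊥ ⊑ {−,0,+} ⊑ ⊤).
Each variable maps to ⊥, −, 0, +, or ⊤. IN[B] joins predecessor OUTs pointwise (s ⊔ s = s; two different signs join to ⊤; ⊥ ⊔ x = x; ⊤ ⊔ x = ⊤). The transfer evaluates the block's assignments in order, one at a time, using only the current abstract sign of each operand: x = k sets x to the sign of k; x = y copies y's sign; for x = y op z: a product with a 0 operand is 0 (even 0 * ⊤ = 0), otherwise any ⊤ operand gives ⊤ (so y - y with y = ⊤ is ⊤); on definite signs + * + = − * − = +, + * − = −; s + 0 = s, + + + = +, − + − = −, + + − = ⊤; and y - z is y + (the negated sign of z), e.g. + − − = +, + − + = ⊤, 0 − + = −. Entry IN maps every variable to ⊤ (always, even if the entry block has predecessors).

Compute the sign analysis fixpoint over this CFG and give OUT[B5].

Converged values:
  B0: | IN=(all ⊤) | OUT=(all ⊤)
  B1: | IN=(all ⊤) | OUT={a:-, f:-; rest ⊤}
  B2: | IN={a:-, f:-; rest ⊤} | OUT={a:-; rest ⊤}
  B3: | IN={a:-; rest ⊤} | OUT={a:-, d:-; rest ⊤}
  B4: | IN={a:-, d:-; rest ⊤} | OUT={a:+, d:-; rest ⊤}
  B5: | IN={a:+, d:-; rest ⊤} | OUT={a:+, d:-; rest ⊤}

Merge at B5: IN[B5] = OUT[B4] = {a: +, b: ⊤, c: ⊤, d: -, e: ⊤, f: ⊤}
Applying B5's transfer function to that IN value gives OUT[B5] (row B5 above).

Answer: {a: +, b: ⊤, c: ⊤, d: -, e: ⊤, f: ⊤}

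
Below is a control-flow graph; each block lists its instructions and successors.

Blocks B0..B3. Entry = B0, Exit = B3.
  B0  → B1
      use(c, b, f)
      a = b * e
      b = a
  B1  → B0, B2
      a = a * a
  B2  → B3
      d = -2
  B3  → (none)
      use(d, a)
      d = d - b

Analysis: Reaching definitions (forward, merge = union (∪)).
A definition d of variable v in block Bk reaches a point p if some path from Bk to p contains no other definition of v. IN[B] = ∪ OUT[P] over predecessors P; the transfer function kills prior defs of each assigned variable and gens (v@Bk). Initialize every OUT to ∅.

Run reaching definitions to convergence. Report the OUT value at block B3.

Per-block solution:
  B0:  IN={a@B1, b@B0}  OUT={a@B0, b@B0}
  B1:  IN={a@B0, b@B0}  OUT={a@B1, b@B0}
  B2:  IN={a@B1, b@B0}  OUT={a@B1, b@B0, d@B2}
  B3:  IN={a@B1, b@B0, d@B2}  OUT={a@B1, b@B0, d@B3}

Merge at B3: IN[B3] = OUT[B2] = {a@B1, b@B0, d@B2}
Applying B3's transfer function to that IN value gives OUT[B3] (row B3 above).

Answer: {a@B1, b@B0, d@B3}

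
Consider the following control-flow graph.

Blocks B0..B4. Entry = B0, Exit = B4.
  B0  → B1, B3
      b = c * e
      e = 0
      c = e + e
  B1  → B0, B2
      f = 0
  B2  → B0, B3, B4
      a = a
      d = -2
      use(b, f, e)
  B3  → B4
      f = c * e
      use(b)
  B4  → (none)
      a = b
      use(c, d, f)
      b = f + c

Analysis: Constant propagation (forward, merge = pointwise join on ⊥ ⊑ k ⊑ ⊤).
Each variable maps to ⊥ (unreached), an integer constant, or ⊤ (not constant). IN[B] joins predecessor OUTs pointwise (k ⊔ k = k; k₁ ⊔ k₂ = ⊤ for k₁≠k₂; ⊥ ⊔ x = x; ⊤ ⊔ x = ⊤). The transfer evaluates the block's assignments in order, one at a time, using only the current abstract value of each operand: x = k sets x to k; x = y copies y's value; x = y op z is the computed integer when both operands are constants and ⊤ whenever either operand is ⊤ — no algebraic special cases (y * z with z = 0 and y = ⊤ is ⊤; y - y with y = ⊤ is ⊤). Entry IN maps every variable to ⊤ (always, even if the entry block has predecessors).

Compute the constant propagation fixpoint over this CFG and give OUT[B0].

Answer: {a: ⊤, b: ⊤, c: 0, d: ⊤, e: 0, f: ⊤}

Derivation:
Fixpoint table:
  B0:   IN=(all ⊤)   OUT={c:0, e:0; rest ⊤}
  B1:   IN={c:0, e:0; rest ⊤}   OUT={c:0, e:0, f:0; rest ⊤}
  B2:   IN={c:0, e:0, f:0; rest ⊤}   OUT={c:0, d:-2, e:0, f:0; rest ⊤}
  B3:   IN={c:0, e:0; rest ⊤}   OUT={c:0, e:0, f:0; rest ⊤}
  B4:   IN={c:0, e:0, f:0; rest ⊤}   OUT={b:0, c:0, e:0, f:0; rest ⊤}

Merge at B0 (entry node, so the boundary value (all ⊤) is joined with the incoming edge(s)): IN[B0] = (all ⊤) ⊔ OUT[B1] ⊔ OUT[B2] = {a: ⊤, b: ⊤, c: ⊤, d: ⊤, e: ⊤, f: ⊤}
Applying B0's transfer function to that IN value gives OUT[B0] (row B0 above).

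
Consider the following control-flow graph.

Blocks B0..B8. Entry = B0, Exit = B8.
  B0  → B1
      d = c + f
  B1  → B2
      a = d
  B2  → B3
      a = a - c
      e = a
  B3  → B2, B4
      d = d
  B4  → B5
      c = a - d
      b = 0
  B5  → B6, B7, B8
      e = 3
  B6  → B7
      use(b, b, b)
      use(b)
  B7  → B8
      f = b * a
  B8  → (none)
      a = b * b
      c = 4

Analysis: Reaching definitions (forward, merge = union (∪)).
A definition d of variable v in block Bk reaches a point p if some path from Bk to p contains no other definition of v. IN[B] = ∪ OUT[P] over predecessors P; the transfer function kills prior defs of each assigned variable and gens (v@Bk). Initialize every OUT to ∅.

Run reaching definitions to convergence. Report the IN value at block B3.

Per-block solution:
  B0:  IN={}  OUT={d@B0}
  B1:  IN={d@B0}  OUT={a@B1, d@B0}
  B2:  IN={a@B1, a@B2, d@B0, d@B3, e@B2}  OUT={a@B2, d@B0, d@B3, e@B2}
  B3:  IN={a@B2, d@B0, d@B3, e@B2}  OUT={a@B2, d@B3, e@B2}
  B4:  IN={a@B2, d@B3, e@B2}  OUT={a@B2, b@B4, c@B4, d@B3, e@B2}
  B5:  IN={a@B2, b@B4, c@B4, d@B3, e@B2}  OUT={a@B2, b@B4, c@B4, d@B3, e@B5}
  B6:  IN={a@B2, b@B4, c@B4, d@B3, e@B5}  OUT={a@B2, b@B4, c@B4, d@B3, e@B5}
  B7:  IN={a@B2, b@B4, c@B4, d@B3, e@B5}  OUT={a@B2, b@B4, c@B4, d@B3, e@B5, f@B7}
  B8:  IN={a@B2, b@B4, c@B4, d@B3, e@B5, f@B7}  OUT={a@B8, b@B4, c@B8, d@B3, e@B5, f@B7}

Merge at B3: IN[B3] = OUT[B2] = {a@B2, d@B0, d@B3, e@B2}

Answer: {a@B2, d@B0, d@B3, e@B2}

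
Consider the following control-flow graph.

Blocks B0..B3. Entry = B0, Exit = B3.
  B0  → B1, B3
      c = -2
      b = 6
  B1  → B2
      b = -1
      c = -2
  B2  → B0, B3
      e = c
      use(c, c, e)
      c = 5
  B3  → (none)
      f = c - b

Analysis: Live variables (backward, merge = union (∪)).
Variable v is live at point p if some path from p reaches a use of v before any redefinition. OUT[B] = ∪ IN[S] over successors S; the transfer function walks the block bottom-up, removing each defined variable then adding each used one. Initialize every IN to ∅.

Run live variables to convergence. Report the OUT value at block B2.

Answer: {b, c}

Trace:
Converged values:
  B0:  IN={}  OUT={b, c}
  B1:  IN={}  OUT={b, c}
  B2:  IN={b, c}  OUT={b, c}
  B3:  IN={b, c}  OUT={}

Merge at B2: OUT[B2] = IN[B0] ⊔ IN[B3] = {b, c}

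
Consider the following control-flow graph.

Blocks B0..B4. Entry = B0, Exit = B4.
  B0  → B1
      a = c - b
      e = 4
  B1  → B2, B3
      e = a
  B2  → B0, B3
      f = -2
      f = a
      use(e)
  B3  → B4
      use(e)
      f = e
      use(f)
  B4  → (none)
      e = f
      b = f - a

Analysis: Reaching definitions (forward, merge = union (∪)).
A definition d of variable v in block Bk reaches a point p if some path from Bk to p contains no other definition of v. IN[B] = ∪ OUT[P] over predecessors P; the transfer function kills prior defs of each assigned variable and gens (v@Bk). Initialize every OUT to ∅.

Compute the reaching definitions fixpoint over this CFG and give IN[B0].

Fixpoint table:
  B0:   IN={a@B0, e@B1, f@B2}   OUT={a@B0, e@B0, f@B2}
  B1:   IN={a@B0, e@B0, f@B2}   OUT={a@B0, e@B1, f@B2}
  B2:   IN={a@B0, e@B1, f@B2}   OUT={a@B0, e@B1, f@B2}
  B3:   IN={a@B0, e@B1, f@B2}   OUT={a@B0, e@B1, f@B3}
  B4:   IN={a@B0, e@B1, f@B3}   OUT={a@B0, b@B4, e@B4, f@B3}

Merge at B0 (entry node, so the boundary value {} is joined with the incoming edge(s)): IN[B0] = {} ⊔ OUT[B2] = {a@B0, e@B1, f@B2}

Answer: {a@B0, e@B1, f@B2}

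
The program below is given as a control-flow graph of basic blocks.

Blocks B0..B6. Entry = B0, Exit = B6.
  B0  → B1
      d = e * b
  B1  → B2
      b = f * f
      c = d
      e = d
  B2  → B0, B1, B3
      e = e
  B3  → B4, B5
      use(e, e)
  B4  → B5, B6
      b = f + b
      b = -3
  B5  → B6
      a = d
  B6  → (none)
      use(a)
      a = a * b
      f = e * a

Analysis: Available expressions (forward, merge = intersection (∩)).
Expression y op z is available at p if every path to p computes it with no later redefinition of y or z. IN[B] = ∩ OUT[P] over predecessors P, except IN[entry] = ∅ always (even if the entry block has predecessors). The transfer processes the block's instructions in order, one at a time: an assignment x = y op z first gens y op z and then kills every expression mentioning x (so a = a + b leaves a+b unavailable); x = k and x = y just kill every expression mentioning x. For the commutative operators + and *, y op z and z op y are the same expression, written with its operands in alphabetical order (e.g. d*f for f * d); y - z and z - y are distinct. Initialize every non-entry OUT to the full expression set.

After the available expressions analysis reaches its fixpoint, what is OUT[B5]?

Fixpoint table:
  B0: | IN={} | OUT={b*e}
  B1: | IN={} | OUT={f*f}
  B2: | IN={f*f} | OUT={f*f}
  B3: | IN={f*f} | OUT={f*f}
  B4: | IN={f*f} | OUT={f*f}
  B5: | IN={f*f} | OUT={f*f}
  B6: | IN={f*f} | OUT={a*e}

Merge at B5: IN[B5] = OUT[B3] ∩ OUT[B4] = {f*f}
Applying B5's transfer function to that IN value gives OUT[B5] (row B5 above).

Answer: {f*f}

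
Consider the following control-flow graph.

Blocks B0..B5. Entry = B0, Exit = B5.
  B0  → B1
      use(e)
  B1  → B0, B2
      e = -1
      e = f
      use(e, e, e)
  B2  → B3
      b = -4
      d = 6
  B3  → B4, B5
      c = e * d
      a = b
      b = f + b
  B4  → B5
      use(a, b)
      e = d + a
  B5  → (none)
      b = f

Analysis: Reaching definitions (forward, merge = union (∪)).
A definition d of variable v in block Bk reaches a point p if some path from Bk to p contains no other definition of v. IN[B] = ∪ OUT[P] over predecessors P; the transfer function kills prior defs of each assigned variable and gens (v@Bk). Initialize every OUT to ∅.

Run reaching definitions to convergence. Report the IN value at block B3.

Answer: {b@B2, d@B2, e@B1}

Trace:
Fixpoint table:
  B0:  IN={e@B1}  OUT={e@B1}
  B1:  IN={e@B1}  OUT={e@B1}
  B2:  IN={e@B1}  OUT={b@B2, d@B2, e@B1}
  B3:  IN={b@B2, d@B2, e@B1}  OUT={a@B3, b@B3, c@B3, d@B2, e@B1}
  B4:  IN={a@B3, b@B3, c@B3, d@B2, e@B1}  OUT={a@B3, b@B3, c@B3, d@B2, e@B4}
  B5:  IN={a@B3, b@B3, c@B3, d@B2, e@B1, e@B4}  OUT={a@B3, b@B5, c@B3, d@B2, e@B1, e@B4}

Merge at B3: IN[B3] = OUT[B2] = {b@B2, d@B2, e@B1}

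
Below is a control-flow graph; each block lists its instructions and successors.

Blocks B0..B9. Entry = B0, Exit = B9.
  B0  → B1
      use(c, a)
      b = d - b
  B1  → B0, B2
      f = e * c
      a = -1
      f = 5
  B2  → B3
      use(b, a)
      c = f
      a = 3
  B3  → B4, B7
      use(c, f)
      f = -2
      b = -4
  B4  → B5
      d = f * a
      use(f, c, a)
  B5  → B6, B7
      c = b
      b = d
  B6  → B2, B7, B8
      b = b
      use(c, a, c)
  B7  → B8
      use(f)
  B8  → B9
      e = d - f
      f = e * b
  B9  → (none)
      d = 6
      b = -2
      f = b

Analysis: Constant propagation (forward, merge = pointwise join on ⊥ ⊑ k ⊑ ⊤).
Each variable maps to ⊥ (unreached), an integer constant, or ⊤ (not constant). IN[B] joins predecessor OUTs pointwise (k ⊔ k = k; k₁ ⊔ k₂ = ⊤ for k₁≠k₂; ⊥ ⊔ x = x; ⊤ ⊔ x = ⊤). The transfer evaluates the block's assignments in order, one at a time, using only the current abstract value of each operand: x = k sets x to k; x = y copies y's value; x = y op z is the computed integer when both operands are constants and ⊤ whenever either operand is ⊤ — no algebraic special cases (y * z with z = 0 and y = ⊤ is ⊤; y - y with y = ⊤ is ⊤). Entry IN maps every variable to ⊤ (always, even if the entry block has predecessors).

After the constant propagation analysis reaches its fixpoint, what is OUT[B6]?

Per-block solution:
  B0: | IN=(all ⊤) | OUT=(all ⊤)
  B1: | IN=(all ⊤) | OUT={a:-1, f:5; rest ⊤}
  B2: | IN=(all ⊤) | OUT={a:3; rest ⊤}
  B3: | IN={a:3; rest ⊤} | OUT={a:3, b:-4, f:-2; rest ⊤}
  B4: | IN={a:3, b:-4, f:-2; rest ⊤} | OUT={a:3, b:-4, d:-6, f:-2; rest ⊤}
  B5: | IN={a:3, b:-4, d:-6, f:-2; rest ⊤} | OUT={a:3, b:-6, c:-4, d:-6, f:-2; rest ⊤}
  B6: | IN={a:3, b:-6, c:-4, d:-6, f:-2; rest ⊤} | OUT={a:3, b:-6, c:-4, d:-6, f:-2; rest ⊤}
  B7: | IN={a:3, f:-2; rest ⊤} | OUT={a:3, f:-2; rest ⊤}
  B8: | IN={a:3, f:-2; rest ⊤} | OUT={a:3; rest ⊤}
  B9: | IN={a:3; rest ⊤} | OUT={a:3, b:-2, d:6, f:-2; rest ⊤}

Merge at B6: IN[B6] = OUT[B5] = {a: 3, b: -6, c: -4, d: -6, e: ⊤, f: -2}
Applying B6's transfer function to that IN value gives OUT[B6] (row B6 above).

Answer: {a: 3, b: -6, c: -4, d: -6, e: ⊤, f: -2}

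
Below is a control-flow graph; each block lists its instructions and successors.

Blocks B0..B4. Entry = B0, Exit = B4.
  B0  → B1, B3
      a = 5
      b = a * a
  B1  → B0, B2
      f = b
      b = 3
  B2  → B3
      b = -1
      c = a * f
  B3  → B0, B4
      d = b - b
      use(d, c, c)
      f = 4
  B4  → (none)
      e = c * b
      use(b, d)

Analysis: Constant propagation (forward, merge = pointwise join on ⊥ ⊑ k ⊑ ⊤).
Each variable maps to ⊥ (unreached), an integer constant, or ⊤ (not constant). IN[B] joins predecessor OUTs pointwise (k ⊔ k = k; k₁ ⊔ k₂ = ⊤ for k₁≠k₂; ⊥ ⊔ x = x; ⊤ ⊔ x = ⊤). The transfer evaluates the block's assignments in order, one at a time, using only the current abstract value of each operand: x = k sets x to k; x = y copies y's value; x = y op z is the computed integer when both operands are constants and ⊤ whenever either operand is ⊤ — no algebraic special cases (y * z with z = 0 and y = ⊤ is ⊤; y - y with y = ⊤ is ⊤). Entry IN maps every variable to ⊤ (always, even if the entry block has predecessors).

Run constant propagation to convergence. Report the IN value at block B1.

Answer: {a: 5, b: 25, c: ⊤, d: ⊤, e: ⊤, f: ⊤}

Trace:
Per-block solution:
  B0:  IN=(all ⊤)  OUT={a:5, b:25; rest ⊤}
  B1:  IN={a:5, b:25; rest ⊤}  OUT={a:5, b:3, f:25; rest ⊤}
  B2:  IN={a:5, b:3, f:25; rest ⊤}  OUT={a:5, b:-1, c:125, f:25; rest ⊤}
  B3:  IN={a:5; rest ⊤}  OUT={a:5, f:4; rest ⊤}
  B4:  IN={a:5, f:4; rest ⊤}  OUT={a:5, f:4; rest ⊤}

Merge at B1: IN[B1] = OUT[B0] = {a: 5, b: 25, c: ⊤, d: ⊤, e: ⊤, f: ⊤}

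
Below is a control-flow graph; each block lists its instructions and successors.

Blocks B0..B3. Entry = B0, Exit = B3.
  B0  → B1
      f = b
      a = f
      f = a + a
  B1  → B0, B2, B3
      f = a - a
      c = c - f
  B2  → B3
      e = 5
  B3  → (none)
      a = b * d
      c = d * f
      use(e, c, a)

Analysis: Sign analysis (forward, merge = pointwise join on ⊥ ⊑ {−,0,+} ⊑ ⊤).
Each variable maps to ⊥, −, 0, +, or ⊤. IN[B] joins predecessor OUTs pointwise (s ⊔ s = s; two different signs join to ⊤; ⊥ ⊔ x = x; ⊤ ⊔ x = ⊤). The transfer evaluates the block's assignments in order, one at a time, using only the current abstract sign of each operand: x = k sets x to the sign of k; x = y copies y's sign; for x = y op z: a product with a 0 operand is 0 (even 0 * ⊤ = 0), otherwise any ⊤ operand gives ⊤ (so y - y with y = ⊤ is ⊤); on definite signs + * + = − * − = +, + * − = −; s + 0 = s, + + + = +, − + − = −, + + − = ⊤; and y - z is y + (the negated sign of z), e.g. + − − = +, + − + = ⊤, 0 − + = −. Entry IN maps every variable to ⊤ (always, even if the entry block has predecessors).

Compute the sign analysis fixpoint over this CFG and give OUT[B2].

Converged values:
  B0:  IN=(all ⊤)  OUT=(all ⊤)
  B1:  IN=(all ⊤)  OUT=(all ⊤)
  B2:  IN=(all ⊤)  OUT={e:+; rest ⊤}
  B3:  IN=(all ⊤)  OUT=(all ⊤)

Merge at B2: IN[B2] = OUT[B1] = {a: ⊤, b: ⊤, c: ⊤, d: ⊤, e: ⊤, f: ⊤}
Applying B2's transfer function to that IN value gives OUT[B2] (row B2 above).

Answer: {a: ⊤, b: ⊤, c: ⊤, d: ⊤, e: +, f: ⊤}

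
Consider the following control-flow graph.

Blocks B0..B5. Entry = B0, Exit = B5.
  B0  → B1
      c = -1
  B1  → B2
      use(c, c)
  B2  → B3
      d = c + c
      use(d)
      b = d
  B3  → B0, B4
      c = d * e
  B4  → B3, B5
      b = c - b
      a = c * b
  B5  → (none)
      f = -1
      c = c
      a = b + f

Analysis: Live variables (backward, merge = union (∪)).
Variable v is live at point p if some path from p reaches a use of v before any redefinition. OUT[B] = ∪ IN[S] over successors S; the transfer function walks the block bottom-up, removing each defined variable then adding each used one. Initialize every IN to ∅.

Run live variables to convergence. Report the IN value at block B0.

Per-block solution:
  B0:   IN={e}   OUT={c, e}
  B1:   IN={c, e}   OUT={c, e}
  B2:   IN={c, e}   OUT={b, d, e}
  B3:   IN={b, d, e}   OUT={b, c, d, e}
  B4:   IN={b, c, d, e}   OUT={b, c, d, e}
  B5:   IN={b, c}   OUT={}

Merge at B0: OUT[B0] = IN[B1] = {c, e}
Applying B0's transfer function to that OUT value gives IN[B0] (row B0 above).

Answer: {e}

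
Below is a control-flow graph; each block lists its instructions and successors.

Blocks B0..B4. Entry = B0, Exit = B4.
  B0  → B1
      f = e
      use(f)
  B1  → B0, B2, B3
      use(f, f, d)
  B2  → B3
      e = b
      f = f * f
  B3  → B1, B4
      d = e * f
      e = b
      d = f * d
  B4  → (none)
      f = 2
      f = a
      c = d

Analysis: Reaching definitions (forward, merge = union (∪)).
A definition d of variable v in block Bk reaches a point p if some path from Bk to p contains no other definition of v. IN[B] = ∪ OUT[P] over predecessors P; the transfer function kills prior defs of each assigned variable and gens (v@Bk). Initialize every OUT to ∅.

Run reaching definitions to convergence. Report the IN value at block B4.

Converged values:
  B0:  IN={d@B3, e@B3, f@B0, f@B2}  OUT={d@B3, e@B3, f@B0}
  B1:  IN={d@B3, e@B3, f@B0, f@B2}  OUT={d@B3, e@B3, f@B0, f@B2}
  B2:  IN={d@B3, e@B3, f@B0, f@B2}  OUT={d@B3, e@B2, f@B2}
  B3:  IN={d@B3, e@B2, e@B3, f@B0, f@B2}  OUT={d@B3, e@B3, f@B0, f@B2}
  B4:  IN={d@B3, e@B3, f@B0, f@B2}  OUT={c@B4, d@B3, e@B3, f@B4}

Merge at B4: IN[B4] = OUT[B3] = {d@B3, e@B3, f@B0, f@B2}

Answer: {d@B3, e@B3, f@B0, f@B2}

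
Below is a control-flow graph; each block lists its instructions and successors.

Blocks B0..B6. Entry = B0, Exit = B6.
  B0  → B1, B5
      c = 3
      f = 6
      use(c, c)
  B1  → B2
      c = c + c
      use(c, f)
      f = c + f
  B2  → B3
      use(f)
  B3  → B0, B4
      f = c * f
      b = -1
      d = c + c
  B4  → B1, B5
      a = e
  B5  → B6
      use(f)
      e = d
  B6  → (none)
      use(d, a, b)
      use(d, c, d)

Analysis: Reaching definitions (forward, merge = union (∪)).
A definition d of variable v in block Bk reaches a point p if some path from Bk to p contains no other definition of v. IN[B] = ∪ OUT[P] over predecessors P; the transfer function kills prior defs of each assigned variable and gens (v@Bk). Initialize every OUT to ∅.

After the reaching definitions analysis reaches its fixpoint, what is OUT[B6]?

Per-block solution:
  B0: | IN={a@B4, b@B3, c@B1, d@B3, f@B3} | OUT={a@B4, b@B3, c@B0, d@B3, f@B0}
  B1: | IN={a@B4, b@B3, c@B0, c@B1, d@B3, f@B0, f@B3} | OUT={a@B4, b@B3, c@B1, d@B3, f@B1}
  B2: | IN={a@B4, b@B3, c@B1, d@B3, f@B1} | OUT={a@B4, b@B3, c@B1, d@B3, f@B1}
  B3: | IN={a@B4, b@B3, c@B1, d@B3, f@B1} | OUT={a@B4, b@B3, c@B1, d@B3, f@B3}
  B4: | IN={a@B4, b@B3, c@B1, d@B3, f@B3} | OUT={a@B4, b@B3, c@B1, d@B3, f@B3}
  B5: | IN={a@B4, b@B3, c@B0, c@B1, d@B3, f@B0, f@B3} | OUT={a@B4, b@B3, c@B0, c@B1, d@B3, e@B5, f@B0, f@B3}
  B6: | IN={a@B4, b@B3, c@B0, c@B1, d@B3, e@B5, f@B0, f@B3} | OUT={a@B4, b@B3, c@B0, c@B1, d@B3, e@B5, f@B0, f@B3}

Merge at B6: IN[B6] = OUT[B5] = {a@B4, b@B3, c@B0, c@B1, d@B3, e@B5, f@B0, f@B3}
Applying B6's transfer function to that IN value gives OUT[B6] (row B6 above).

Answer: {a@B4, b@B3, c@B0, c@B1, d@B3, e@B5, f@B0, f@B3}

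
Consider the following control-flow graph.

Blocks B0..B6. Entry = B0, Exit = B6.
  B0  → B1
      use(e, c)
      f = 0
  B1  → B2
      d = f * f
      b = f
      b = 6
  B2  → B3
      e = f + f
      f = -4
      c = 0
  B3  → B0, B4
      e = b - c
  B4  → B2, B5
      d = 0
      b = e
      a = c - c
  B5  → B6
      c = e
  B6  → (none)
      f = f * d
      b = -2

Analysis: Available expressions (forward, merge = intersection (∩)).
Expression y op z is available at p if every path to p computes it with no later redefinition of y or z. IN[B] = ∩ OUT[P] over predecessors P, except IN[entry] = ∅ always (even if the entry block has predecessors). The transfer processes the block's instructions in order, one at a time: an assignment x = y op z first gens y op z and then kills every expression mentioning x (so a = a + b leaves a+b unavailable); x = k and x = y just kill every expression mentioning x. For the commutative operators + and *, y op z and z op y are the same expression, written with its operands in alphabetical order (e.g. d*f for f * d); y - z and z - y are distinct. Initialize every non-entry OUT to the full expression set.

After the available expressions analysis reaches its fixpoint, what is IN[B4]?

Answer: {b-c}

Working:
Converged values:
  B0:  IN={}  OUT={}
  B1:  IN={}  OUT={f*f}
  B2:  IN={}  OUT={}
  B3:  IN={}  OUT={b-c}
  B4:  IN={b-c}  OUT={c-c}
  B5:  IN={c-c}  OUT={}
  B6:  IN={}  OUT={}

Merge at B4: IN[B4] = OUT[B3] = {b-c}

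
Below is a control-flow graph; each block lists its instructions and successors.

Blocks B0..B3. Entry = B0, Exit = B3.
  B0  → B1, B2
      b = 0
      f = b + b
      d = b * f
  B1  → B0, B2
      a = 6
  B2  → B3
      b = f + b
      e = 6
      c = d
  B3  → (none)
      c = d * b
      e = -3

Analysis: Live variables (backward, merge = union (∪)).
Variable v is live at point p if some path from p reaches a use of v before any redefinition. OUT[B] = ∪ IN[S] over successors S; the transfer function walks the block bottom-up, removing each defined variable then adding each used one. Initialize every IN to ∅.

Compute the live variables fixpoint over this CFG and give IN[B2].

Per-block solution:
  B0: | IN={} | OUT={b, d, f}
  B1: | IN={b, d, f} | OUT={b, d, f}
  B2: | IN={b, d, f} | OUT={b, d}
  B3: | IN={b, d} | OUT={}

Merge at B2: OUT[B2] = IN[B3] = {b, d}
Applying B2's transfer function to that OUT value gives IN[B2] (row B2 above).

Answer: {b, d, f}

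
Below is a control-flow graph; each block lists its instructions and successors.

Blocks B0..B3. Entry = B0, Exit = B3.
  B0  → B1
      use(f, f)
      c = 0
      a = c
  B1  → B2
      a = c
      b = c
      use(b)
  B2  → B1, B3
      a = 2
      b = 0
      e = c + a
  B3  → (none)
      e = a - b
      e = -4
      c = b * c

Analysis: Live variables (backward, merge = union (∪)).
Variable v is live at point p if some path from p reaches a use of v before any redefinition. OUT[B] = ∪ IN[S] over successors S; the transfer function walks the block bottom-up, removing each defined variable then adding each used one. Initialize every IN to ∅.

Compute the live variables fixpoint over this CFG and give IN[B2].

Answer: {c}

Working:
Converged values:
  B0: | IN={f} | OUT={c}
  B1: | IN={c} | OUT={c}
  B2: | IN={c} | OUT={a, b, c}
  B3: | IN={a, b, c} | OUT={}

Merge at B2: OUT[B2] = IN[B1] ⊔ IN[B3] = {a, b, c}
Applying B2's transfer function to that OUT value gives IN[B2] (row B2 above).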